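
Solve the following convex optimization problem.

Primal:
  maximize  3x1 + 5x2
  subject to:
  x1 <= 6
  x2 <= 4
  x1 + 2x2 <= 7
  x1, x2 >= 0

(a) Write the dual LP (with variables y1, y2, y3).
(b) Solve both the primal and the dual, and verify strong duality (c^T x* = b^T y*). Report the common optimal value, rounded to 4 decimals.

The standard primal-dual pair for 'max c^T x s.t. A x <= b, x >= 0' is:
  Dual:  min b^T y  s.t.  A^T y >= c,  y >= 0.

So the dual LP is:
  minimize  6y1 + 4y2 + 7y3
  subject to:
    y1 + y3 >= 3
    y2 + 2y3 >= 5
    y1, y2, y3 >= 0

Solving the primal: x* = (6, 0.5).
  primal value c^T x* = 20.5.
Solving the dual: y* = (0.5, 0, 2.5).
  dual value b^T y* = 20.5.
Strong duality: c^T x* = b^T y*. Confirmed.

20.5


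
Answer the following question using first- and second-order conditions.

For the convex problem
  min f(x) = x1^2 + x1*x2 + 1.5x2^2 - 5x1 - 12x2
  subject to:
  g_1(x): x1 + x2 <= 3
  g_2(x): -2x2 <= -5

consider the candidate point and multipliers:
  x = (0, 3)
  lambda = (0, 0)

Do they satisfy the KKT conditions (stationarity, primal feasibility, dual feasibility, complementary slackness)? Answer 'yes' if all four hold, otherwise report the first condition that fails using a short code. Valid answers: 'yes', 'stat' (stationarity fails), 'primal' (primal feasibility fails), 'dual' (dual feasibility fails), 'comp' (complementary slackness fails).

Gradient of f: grad f(x) = Q x + c = (-2, -3)
Constraint values g_i(x) = a_i^T x - b_i:
  g_1((0, 3)) = 0
  g_2((0, 3)) = -1
Stationarity residual: grad f(x) + sum_i lambda_i a_i = (-2, -3)
  -> stationarity FAILS
Primal feasibility (all g_i <= 0): OK
Dual feasibility (all lambda_i >= 0): OK
Complementary slackness (lambda_i * g_i(x) = 0 for all i): OK

Verdict: the first failing condition is stationarity -> stat.

stat


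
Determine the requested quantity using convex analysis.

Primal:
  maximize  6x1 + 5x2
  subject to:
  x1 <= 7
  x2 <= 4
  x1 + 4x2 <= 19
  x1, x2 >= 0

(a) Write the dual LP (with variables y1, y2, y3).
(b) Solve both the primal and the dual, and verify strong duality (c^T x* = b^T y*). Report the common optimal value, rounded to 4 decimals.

The standard primal-dual pair for 'max c^T x s.t. A x <= b, x >= 0' is:
  Dual:  min b^T y  s.t.  A^T y >= c,  y >= 0.

So the dual LP is:
  minimize  7y1 + 4y2 + 19y3
  subject to:
    y1 + y3 >= 6
    y2 + 4y3 >= 5
    y1, y2, y3 >= 0

Solving the primal: x* = (7, 3).
  primal value c^T x* = 57.
Solving the dual: y* = (4.75, 0, 1.25).
  dual value b^T y* = 57.
Strong duality: c^T x* = b^T y*. Confirmed.

57


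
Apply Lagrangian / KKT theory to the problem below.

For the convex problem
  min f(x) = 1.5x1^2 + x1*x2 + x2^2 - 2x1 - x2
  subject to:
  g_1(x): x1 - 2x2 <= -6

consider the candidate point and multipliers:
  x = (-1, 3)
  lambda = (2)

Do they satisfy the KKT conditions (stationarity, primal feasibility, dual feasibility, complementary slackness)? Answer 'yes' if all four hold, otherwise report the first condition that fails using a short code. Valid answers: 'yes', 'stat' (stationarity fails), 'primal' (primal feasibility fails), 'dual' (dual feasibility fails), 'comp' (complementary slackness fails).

Gradient of f: grad f(x) = Q x + c = (-2, 4)
Constraint values g_i(x) = a_i^T x - b_i:
  g_1((-1, 3)) = -1
Stationarity residual: grad f(x) + sum_i lambda_i a_i = (0, 0)
  -> stationarity OK
Primal feasibility (all g_i <= 0): OK
Dual feasibility (all lambda_i >= 0): OK
Complementary slackness (lambda_i * g_i(x) = 0 for all i): FAILS

Verdict: the first failing condition is complementary_slackness -> comp.

comp


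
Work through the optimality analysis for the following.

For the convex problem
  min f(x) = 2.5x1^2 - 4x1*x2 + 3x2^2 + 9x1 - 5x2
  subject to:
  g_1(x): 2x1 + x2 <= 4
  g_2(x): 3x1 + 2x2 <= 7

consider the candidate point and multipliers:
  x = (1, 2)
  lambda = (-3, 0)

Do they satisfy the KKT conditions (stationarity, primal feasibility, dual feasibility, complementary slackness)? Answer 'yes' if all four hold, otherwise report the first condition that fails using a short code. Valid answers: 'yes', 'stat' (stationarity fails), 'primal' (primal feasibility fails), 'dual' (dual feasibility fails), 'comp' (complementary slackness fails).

Gradient of f: grad f(x) = Q x + c = (6, 3)
Constraint values g_i(x) = a_i^T x - b_i:
  g_1((1, 2)) = 0
  g_2((1, 2)) = 0
Stationarity residual: grad f(x) + sum_i lambda_i a_i = (0, 0)
  -> stationarity OK
Primal feasibility (all g_i <= 0): OK
Dual feasibility (all lambda_i >= 0): FAILS
Complementary slackness (lambda_i * g_i(x) = 0 for all i): OK

Verdict: the first failing condition is dual_feasibility -> dual.

dual


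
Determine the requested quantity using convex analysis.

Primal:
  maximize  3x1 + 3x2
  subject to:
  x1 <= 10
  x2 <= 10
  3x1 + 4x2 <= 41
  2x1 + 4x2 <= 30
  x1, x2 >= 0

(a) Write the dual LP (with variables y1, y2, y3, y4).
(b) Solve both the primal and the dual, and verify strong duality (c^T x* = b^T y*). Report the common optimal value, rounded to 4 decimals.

The standard primal-dual pair for 'max c^T x s.t. A x <= b, x >= 0' is:
  Dual:  min b^T y  s.t.  A^T y >= c,  y >= 0.

So the dual LP is:
  minimize  10y1 + 10y2 + 41y3 + 30y4
  subject to:
    y1 + 3y3 + 2y4 >= 3
    y2 + 4y3 + 4y4 >= 3
    y1, y2, y3, y4 >= 0

Solving the primal: x* = (10, 2.5).
  primal value c^T x* = 37.5.
Solving the dual: y* = (1.5, 0, 0, 0.75).
  dual value b^T y* = 37.5.
Strong duality: c^T x* = b^T y*. Confirmed.

37.5


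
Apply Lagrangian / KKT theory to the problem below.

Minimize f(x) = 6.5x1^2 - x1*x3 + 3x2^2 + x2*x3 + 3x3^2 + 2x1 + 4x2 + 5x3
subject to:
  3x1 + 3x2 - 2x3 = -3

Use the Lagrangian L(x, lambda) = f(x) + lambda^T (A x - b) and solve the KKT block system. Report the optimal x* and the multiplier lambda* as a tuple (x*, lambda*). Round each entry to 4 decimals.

Form the Lagrangian:
  L(x, lambda) = (1/2) x^T Q x + c^T x + lambda^T (A x - b)
Stationarity (grad_x L = 0): Q x + c + A^T lambda = 0.
Primal feasibility: A x = b.

This gives the KKT block system:
  [ Q   A^T ] [ x     ]   [-c ]
  [ A    0  ] [ lambda ] = [ b ]

Solving the linear system:
  x*      = (-0.3636, -0.9596, -0.4848)
  lambda* = (0.7475)
  f(x*)   = -2.3737

x* = (-0.3636, -0.9596, -0.4848), lambda* = (0.7475)


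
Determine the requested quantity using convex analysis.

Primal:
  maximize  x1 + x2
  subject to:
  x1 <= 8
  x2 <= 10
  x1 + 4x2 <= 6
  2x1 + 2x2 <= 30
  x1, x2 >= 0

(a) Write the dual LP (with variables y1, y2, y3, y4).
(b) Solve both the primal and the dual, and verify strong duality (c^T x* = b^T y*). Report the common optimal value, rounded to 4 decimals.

The standard primal-dual pair for 'max c^T x s.t. A x <= b, x >= 0' is:
  Dual:  min b^T y  s.t.  A^T y >= c,  y >= 0.

So the dual LP is:
  minimize  8y1 + 10y2 + 6y3 + 30y4
  subject to:
    y1 + y3 + 2y4 >= 1
    y2 + 4y3 + 2y4 >= 1
    y1, y2, y3, y4 >= 0

Solving the primal: x* = (6, 0).
  primal value c^T x* = 6.
Solving the dual: y* = (0, 0, 1, 0).
  dual value b^T y* = 6.
Strong duality: c^T x* = b^T y*. Confirmed.

6


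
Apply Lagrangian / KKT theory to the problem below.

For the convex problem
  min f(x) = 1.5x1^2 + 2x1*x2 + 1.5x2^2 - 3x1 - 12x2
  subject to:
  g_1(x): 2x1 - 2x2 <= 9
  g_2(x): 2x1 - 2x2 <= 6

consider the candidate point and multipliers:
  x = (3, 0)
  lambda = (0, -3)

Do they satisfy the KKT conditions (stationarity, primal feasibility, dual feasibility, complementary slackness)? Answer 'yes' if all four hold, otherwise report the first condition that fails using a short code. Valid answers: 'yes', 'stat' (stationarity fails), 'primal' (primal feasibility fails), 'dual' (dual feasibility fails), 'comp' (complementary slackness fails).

Gradient of f: grad f(x) = Q x + c = (6, -6)
Constraint values g_i(x) = a_i^T x - b_i:
  g_1((3, 0)) = -3
  g_2((3, 0)) = 0
Stationarity residual: grad f(x) + sum_i lambda_i a_i = (0, 0)
  -> stationarity OK
Primal feasibility (all g_i <= 0): OK
Dual feasibility (all lambda_i >= 0): FAILS
Complementary slackness (lambda_i * g_i(x) = 0 for all i): OK

Verdict: the first failing condition is dual_feasibility -> dual.

dual


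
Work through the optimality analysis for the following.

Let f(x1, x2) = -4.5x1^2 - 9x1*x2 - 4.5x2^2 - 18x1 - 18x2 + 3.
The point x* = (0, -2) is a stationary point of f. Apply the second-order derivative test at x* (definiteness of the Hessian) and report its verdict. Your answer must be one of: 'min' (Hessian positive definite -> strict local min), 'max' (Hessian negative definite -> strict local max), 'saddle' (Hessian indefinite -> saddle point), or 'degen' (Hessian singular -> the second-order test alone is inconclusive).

Compute the Hessian H = grad^2 f:
  H = [[-9, -9], [-9, -9]]
Verify stationarity: grad f(x*) = H x* + g = (0, 0).
Eigenvalues of H: -18, 0.
H has a zero eigenvalue (singular; negative semidefinite but not definite), so H is neither positive definite, negative definite, nor indefinite. The second-order test alone is inconclusive -> degen.
(Indeed, f is constant along the null direction of H through x*, so x* is not a strict local extremum.)

degen


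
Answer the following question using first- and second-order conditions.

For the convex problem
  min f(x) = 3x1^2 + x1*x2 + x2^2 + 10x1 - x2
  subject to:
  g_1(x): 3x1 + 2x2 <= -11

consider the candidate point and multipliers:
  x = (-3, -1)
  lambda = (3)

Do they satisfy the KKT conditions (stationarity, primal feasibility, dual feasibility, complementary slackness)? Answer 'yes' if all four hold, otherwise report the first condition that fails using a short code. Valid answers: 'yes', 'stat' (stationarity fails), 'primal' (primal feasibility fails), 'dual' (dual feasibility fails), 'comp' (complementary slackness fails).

Gradient of f: grad f(x) = Q x + c = (-9, -6)
Constraint values g_i(x) = a_i^T x - b_i:
  g_1((-3, -1)) = 0
Stationarity residual: grad f(x) + sum_i lambda_i a_i = (0, 0)
  -> stationarity OK
Primal feasibility (all g_i <= 0): OK
Dual feasibility (all lambda_i >= 0): OK
Complementary slackness (lambda_i * g_i(x) = 0 for all i): OK

Verdict: yes, KKT holds.

yes


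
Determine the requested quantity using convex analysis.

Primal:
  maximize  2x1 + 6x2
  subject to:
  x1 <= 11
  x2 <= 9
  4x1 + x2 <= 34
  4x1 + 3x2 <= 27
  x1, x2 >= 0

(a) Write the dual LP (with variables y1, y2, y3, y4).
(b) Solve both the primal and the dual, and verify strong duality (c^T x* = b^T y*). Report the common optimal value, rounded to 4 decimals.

The standard primal-dual pair for 'max c^T x s.t. A x <= b, x >= 0' is:
  Dual:  min b^T y  s.t.  A^T y >= c,  y >= 0.

So the dual LP is:
  minimize  11y1 + 9y2 + 34y3 + 27y4
  subject to:
    y1 + 4y3 + 4y4 >= 2
    y2 + y3 + 3y4 >= 6
    y1, y2, y3, y4 >= 0

Solving the primal: x* = (0, 9).
  primal value c^T x* = 54.
Solving the dual: y* = (0, 4.5, 0, 0.5).
  dual value b^T y* = 54.
Strong duality: c^T x* = b^T y*. Confirmed.

54


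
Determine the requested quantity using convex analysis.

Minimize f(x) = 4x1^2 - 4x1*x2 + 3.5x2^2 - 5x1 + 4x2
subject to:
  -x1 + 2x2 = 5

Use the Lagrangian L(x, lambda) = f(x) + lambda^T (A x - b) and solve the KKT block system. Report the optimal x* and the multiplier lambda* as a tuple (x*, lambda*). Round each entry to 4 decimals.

Form the Lagrangian:
  L(x, lambda) = (1/2) x^T Q x + c^T x + lambda^T (A x - b)
Stationarity (grad_x L = 0): Q x + c + A^T lambda = 0.
Primal feasibility: A x = b.

This gives the KKT block system:
  [ Q   A^T ] [ x     ]   [-c ]
  [ A    0  ] [ lambda ] = [ b ]

Solving the linear system:
  x*      = (0.7391, 2.8696)
  lambda* = (-10.5652)
  f(x*)   = 30.3043

x* = (0.7391, 2.8696), lambda* = (-10.5652)


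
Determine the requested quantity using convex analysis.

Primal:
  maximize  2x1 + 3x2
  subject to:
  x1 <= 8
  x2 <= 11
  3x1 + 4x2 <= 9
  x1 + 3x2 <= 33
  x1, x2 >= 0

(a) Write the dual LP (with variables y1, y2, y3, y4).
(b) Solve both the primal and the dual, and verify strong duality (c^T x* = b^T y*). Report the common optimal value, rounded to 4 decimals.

The standard primal-dual pair for 'max c^T x s.t. A x <= b, x >= 0' is:
  Dual:  min b^T y  s.t.  A^T y >= c,  y >= 0.

So the dual LP is:
  minimize  8y1 + 11y2 + 9y3 + 33y4
  subject to:
    y1 + 3y3 + y4 >= 2
    y2 + 4y3 + 3y4 >= 3
    y1, y2, y3, y4 >= 0

Solving the primal: x* = (0, 2.25).
  primal value c^T x* = 6.75.
Solving the dual: y* = (0, 0, 0.75, 0).
  dual value b^T y* = 6.75.
Strong duality: c^T x* = b^T y*. Confirmed.

6.75


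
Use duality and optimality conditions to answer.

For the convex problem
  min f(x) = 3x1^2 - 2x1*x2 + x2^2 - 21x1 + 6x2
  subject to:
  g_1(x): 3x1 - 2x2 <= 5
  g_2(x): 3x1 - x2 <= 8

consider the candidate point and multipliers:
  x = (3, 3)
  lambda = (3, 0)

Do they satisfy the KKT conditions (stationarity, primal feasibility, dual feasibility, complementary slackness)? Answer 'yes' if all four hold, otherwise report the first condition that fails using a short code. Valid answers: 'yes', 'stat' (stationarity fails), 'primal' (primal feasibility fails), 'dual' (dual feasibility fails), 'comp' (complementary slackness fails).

Gradient of f: grad f(x) = Q x + c = (-9, 6)
Constraint values g_i(x) = a_i^T x - b_i:
  g_1((3, 3)) = -2
  g_2((3, 3)) = -2
Stationarity residual: grad f(x) + sum_i lambda_i a_i = (0, 0)
  -> stationarity OK
Primal feasibility (all g_i <= 0): OK
Dual feasibility (all lambda_i >= 0): OK
Complementary slackness (lambda_i * g_i(x) = 0 for all i): FAILS

Verdict: the first failing condition is complementary_slackness -> comp.

comp


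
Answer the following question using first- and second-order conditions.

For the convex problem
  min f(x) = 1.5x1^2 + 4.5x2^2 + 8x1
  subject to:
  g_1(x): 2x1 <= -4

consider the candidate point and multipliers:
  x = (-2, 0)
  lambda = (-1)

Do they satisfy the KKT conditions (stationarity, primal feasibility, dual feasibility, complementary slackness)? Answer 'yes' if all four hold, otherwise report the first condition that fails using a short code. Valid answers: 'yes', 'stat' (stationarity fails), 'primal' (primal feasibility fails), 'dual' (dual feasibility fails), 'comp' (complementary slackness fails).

Gradient of f: grad f(x) = Q x + c = (2, 0)
Constraint values g_i(x) = a_i^T x - b_i:
  g_1((-2, 0)) = 0
Stationarity residual: grad f(x) + sum_i lambda_i a_i = (0, 0)
  -> stationarity OK
Primal feasibility (all g_i <= 0): OK
Dual feasibility (all lambda_i >= 0): FAILS
Complementary slackness (lambda_i * g_i(x) = 0 for all i): OK

Verdict: the first failing condition is dual_feasibility -> dual.

dual


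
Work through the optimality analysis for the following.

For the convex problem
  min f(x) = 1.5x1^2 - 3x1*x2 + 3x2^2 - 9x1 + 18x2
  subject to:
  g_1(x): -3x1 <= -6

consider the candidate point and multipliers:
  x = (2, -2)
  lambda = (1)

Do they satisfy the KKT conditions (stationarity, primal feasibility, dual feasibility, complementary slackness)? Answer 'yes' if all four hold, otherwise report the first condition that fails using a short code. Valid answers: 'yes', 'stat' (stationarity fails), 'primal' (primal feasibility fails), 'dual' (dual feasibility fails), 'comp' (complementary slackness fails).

Gradient of f: grad f(x) = Q x + c = (3, 0)
Constraint values g_i(x) = a_i^T x - b_i:
  g_1((2, -2)) = 0
Stationarity residual: grad f(x) + sum_i lambda_i a_i = (0, 0)
  -> stationarity OK
Primal feasibility (all g_i <= 0): OK
Dual feasibility (all lambda_i >= 0): OK
Complementary slackness (lambda_i * g_i(x) = 0 for all i): OK

Verdict: yes, KKT holds.

yes


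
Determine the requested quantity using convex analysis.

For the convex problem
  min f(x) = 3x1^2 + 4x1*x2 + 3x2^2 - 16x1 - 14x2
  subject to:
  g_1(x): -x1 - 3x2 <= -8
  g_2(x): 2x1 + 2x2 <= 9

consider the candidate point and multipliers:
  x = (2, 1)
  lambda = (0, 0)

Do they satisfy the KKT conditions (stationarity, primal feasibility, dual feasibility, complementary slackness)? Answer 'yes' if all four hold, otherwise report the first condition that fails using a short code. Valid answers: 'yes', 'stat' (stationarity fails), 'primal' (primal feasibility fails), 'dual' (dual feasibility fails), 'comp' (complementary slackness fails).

Gradient of f: grad f(x) = Q x + c = (0, 0)
Constraint values g_i(x) = a_i^T x - b_i:
  g_1((2, 1)) = 3
  g_2((2, 1)) = -3
Stationarity residual: grad f(x) + sum_i lambda_i a_i = (0, 0)
  -> stationarity OK
Primal feasibility (all g_i <= 0): FAILS
Dual feasibility (all lambda_i >= 0): OK
Complementary slackness (lambda_i * g_i(x) = 0 for all i): OK

Verdict: the first failing condition is primal_feasibility -> primal.

primal


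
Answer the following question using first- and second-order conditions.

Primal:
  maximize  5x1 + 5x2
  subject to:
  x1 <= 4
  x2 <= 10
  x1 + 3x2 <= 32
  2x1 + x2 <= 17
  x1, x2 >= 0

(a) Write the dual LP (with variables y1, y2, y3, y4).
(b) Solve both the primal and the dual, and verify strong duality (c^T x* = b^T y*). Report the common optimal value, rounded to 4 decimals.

The standard primal-dual pair for 'max c^T x s.t. A x <= b, x >= 0' is:
  Dual:  min b^T y  s.t.  A^T y >= c,  y >= 0.

So the dual LP is:
  minimize  4y1 + 10y2 + 32y3 + 17y4
  subject to:
    y1 + y3 + 2y4 >= 5
    y2 + 3y3 + y4 >= 5
    y1, y2, y3, y4 >= 0

Solving the primal: x* = (3.8, 9.4).
  primal value c^T x* = 66.
Solving the dual: y* = (0, 0, 1, 2).
  dual value b^T y* = 66.
Strong duality: c^T x* = b^T y*. Confirmed.

66


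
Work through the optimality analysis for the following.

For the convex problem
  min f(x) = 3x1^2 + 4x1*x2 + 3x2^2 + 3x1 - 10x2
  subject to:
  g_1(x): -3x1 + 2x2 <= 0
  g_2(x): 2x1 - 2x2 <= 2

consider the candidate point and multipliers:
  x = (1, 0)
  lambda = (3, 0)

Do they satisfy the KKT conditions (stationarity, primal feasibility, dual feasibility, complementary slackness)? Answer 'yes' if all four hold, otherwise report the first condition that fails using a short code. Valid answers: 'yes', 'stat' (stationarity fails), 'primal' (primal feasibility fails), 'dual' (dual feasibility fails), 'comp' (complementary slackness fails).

Gradient of f: grad f(x) = Q x + c = (9, -6)
Constraint values g_i(x) = a_i^T x - b_i:
  g_1((1, 0)) = -3
  g_2((1, 0)) = 0
Stationarity residual: grad f(x) + sum_i lambda_i a_i = (0, 0)
  -> stationarity OK
Primal feasibility (all g_i <= 0): OK
Dual feasibility (all lambda_i >= 0): OK
Complementary slackness (lambda_i * g_i(x) = 0 for all i): FAILS

Verdict: the first failing condition is complementary_slackness -> comp.

comp


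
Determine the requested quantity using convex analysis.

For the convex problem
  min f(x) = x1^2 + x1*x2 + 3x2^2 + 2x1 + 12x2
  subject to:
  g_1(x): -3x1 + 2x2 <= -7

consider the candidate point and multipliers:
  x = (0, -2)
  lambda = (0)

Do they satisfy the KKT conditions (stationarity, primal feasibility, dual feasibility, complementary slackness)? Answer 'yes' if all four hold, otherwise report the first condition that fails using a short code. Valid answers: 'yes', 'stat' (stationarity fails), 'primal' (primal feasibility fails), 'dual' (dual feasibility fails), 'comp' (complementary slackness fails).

Gradient of f: grad f(x) = Q x + c = (0, 0)
Constraint values g_i(x) = a_i^T x - b_i:
  g_1((0, -2)) = 3
Stationarity residual: grad f(x) + sum_i lambda_i a_i = (0, 0)
  -> stationarity OK
Primal feasibility (all g_i <= 0): FAILS
Dual feasibility (all lambda_i >= 0): OK
Complementary slackness (lambda_i * g_i(x) = 0 for all i): OK

Verdict: the first failing condition is primal_feasibility -> primal.

primal


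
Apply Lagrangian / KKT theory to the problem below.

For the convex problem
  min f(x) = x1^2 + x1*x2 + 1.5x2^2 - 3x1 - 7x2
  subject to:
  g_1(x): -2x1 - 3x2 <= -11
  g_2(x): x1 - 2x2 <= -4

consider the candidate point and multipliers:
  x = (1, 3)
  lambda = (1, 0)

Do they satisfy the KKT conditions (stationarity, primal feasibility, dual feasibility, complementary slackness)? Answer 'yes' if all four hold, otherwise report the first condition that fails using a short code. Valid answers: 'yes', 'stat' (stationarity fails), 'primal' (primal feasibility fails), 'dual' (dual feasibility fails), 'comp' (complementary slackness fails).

Gradient of f: grad f(x) = Q x + c = (2, 3)
Constraint values g_i(x) = a_i^T x - b_i:
  g_1((1, 3)) = 0
  g_2((1, 3)) = -1
Stationarity residual: grad f(x) + sum_i lambda_i a_i = (0, 0)
  -> stationarity OK
Primal feasibility (all g_i <= 0): OK
Dual feasibility (all lambda_i >= 0): OK
Complementary slackness (lambda_i * g_i(x) = 0 for all i): OK

Verdict: yes, KKT holds.

yes


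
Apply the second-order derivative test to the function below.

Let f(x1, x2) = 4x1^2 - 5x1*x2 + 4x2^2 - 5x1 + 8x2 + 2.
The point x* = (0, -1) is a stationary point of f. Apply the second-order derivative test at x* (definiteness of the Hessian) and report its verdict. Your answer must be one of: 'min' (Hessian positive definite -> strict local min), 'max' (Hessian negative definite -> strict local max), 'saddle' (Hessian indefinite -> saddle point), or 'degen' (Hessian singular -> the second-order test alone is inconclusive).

Compute the Hessian H = grad^2 f:
  H = [[8, -5], [-5, 8]]
Verify stationarity: grad f(x*) = H x* + g = (0, 0).
Eigenvalues of H: 3, 13.
Both eigenvalues > 0, so H is positive definite -> x* is a strict local min.

min


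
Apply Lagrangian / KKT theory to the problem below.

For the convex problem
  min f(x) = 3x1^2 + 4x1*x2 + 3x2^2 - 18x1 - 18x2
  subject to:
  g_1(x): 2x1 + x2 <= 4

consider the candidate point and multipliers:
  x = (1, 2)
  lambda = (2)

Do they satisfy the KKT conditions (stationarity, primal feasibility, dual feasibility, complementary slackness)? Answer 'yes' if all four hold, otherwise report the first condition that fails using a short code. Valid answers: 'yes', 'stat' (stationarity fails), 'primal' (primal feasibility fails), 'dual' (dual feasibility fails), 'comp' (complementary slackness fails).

Gradient of f: grad f(x) = Q x + c = (-4, -2)
Constraint values g_i(x) = a_i^T x - b_i:
  g_1((1, 2)) = 0
Stationarity residual: grad f(x) + sum_i lambda_i a_i = (0, 0)
  -> stationarity OK
Primal feasibility (all g_i <= 0): OK
Dual feasibility (all lambda_i >= 0): OK
Complementary slackness (lambda_i * g_i(x) = 0 for all i): OK

Verdict: yes, KKT holds.

yes


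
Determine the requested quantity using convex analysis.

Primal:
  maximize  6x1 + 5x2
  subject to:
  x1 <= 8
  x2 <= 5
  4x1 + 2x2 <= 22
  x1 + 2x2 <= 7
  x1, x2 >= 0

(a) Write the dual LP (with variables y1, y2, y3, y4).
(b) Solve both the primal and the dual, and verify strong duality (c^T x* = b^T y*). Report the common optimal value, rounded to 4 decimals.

The standard primal-dual pair for 'max c^T x s.t. A x <= b, x >= 0' is:
  Dual:  min b^T y  s.t.  A^T y >= c,  y >= 0.

So the dual LP is:
  minimize  8y1 + 5y2 + 22y3 + 7y4
  subject to:
    y1 + 4y3 + y4 >= 6
    y2 + 2y3 + 2y4 >= 5
    y1, y2, y3, y4 >= 0

Solving the primal: x* = (5, 1).
  primal value c^T x* = 35.
Solving the dual: y* = (0, 0, 1.1667, 1.3333).
  dual value b^T y* = 35.
Strong duality: c^T x* = b^T y*. Confirmed.

35


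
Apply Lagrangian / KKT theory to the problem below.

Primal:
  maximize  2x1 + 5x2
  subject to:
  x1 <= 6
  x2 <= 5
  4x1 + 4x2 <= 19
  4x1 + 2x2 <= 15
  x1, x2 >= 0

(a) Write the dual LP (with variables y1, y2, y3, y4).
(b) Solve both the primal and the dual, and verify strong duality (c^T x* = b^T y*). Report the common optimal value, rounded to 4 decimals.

The standard primal-dual pair for 'max c^T x s.t. A x <= b, x >= 0' is:
  Dual:  min b^T y  s.t.  A^T y >= c,  y >= 0.

So the dual LP is:
  minimize  6y1 + 5y2 + 19y3 + 15y4
  subject to:
    y1 + 4y3 + 4y4 >= 2
    y2 + 4y3 + 2y4 >= 5
    y1, y2, y3, y4 >= 0

Solving the primal: x* = (0, 4.75).
  primal value c^T x* = 23.75.
Solving the dual: y* = (0, 0, 1.25, 0).
  dual value b^T y* = 23.75.
Strong duality: c^T x* = b^T y*. Confirmed.

23.75


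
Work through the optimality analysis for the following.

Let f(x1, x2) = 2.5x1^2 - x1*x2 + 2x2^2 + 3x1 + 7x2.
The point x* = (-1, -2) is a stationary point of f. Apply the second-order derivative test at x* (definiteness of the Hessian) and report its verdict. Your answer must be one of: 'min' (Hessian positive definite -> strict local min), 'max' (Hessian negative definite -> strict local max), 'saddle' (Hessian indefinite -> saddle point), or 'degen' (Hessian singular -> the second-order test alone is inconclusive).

Compute the Hessian H = grad^2 f:
  H = [[5, -1], [-1, 4]]
Verify stationarity: grad f(x*) = H x* + g = (0, 0).
Eigenvalues of H: 3.382, 5.618.
Both eigenvalues > 0, so H is positive definite -> x* is a strict local min.

min


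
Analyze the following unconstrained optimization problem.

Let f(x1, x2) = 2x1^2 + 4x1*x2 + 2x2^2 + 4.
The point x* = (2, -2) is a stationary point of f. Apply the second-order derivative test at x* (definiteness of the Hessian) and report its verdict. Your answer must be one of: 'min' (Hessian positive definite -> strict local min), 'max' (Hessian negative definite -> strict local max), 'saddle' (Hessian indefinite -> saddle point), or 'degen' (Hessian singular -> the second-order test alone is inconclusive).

Compute the Hessian H = grad^2 f:
  H = [[4, 4], [4, 4]]
Verify stationarity: grad f(x*) = H x* + g = (0, 0).
Eigenvalues of H: 0, 8.
H has a zero eigenvalue (singular; positive semidefinite but not definite), so H is neither positive definite, negative definite, nor indefinite. The second-order test alone is inconclusive -> degen.
(Indeed, f is constant along the null direction of H through x*, so x* is not a strict local extremum.)

degen


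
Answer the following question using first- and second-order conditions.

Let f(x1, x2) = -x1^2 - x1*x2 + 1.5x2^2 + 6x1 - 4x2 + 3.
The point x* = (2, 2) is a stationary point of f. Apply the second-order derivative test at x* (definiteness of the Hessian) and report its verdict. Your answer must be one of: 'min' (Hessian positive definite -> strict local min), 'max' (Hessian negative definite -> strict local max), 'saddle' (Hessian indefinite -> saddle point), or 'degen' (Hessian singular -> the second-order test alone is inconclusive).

Compute the Hessian H = grad^2 f:
  H = [[-2, -1], [-1, 3]]
Verify stationarity: grad f(x*) = H x* + g = (0, 0).
Eigenvalues of H: -2.1926, 3.1926.
Eigenvalues have mixed signs, so H is indefinite -> x* is a saddle point.

saddle


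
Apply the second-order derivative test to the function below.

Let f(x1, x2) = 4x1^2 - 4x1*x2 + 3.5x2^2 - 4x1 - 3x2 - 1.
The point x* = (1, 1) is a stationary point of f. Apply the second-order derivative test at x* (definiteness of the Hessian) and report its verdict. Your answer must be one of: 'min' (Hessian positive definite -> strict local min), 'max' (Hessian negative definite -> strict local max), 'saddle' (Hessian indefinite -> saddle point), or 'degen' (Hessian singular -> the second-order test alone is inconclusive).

Compute the Hessian H = grad^2 f:
  H = [[8, -4], [-4, 7]]
Verify stationarity: grad f(x*) = H x* + g = (0, 0).
Eigenvalues of H: 3.4689, 11.5311.
Both eigenvalues > 0, so H is positive definite -> x* is a strict local min.

min


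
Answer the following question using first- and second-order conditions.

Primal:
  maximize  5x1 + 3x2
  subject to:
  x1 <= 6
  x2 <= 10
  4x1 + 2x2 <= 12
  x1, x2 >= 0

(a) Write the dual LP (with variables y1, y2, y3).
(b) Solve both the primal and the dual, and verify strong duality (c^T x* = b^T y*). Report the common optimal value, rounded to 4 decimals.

The standard primal-dual pair for 'max c^T x s.t. A x <= b, x >= 0' is:
  Dual:  min b^T y  s.t.  A^T y >= c,  y >= 0.

So the dual LP is:
  minimize  6y1 + 10y2 + 12y3
  subject to:
    y1 + 4y3 >= 5
    y2 + 2y3 >= 3
    y1, y2, y3 >= 0

Solving the primal: x* = (0, 6).
  primal value c^T x* = 18.
Solving the dual: y* = (0, 0, 1.5).
  dual value b^T y* = 18.
Strong duality: c^T x* = b^T y*. Confirmed.

18


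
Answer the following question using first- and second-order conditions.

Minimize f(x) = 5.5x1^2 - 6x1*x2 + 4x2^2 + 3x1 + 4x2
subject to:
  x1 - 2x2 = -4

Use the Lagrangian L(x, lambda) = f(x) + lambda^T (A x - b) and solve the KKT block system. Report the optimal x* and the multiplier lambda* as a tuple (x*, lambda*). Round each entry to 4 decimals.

Form the Lagrangian:
  L(x, lambda) = (1/2) x^T Q x + c^T x + lambda^T (A x - b)
Stationarity (grad_x L = 0): Q x + c + A^T lambda = 0.
Primal feasibility: A x = b.

This gives the KKT block system:
  [ Q   A^T ] [ x     ]   [-c ]
  [ A    0  ] [ lambda ] = [ b ]

Solving the linear system:
  x*      = (-0.1429, 1.9286)
  lambda* = (10.1429)
  f(x*)   = 23.9286

x* = (-0.1429, 1.9286), lambda* = (10.1429)


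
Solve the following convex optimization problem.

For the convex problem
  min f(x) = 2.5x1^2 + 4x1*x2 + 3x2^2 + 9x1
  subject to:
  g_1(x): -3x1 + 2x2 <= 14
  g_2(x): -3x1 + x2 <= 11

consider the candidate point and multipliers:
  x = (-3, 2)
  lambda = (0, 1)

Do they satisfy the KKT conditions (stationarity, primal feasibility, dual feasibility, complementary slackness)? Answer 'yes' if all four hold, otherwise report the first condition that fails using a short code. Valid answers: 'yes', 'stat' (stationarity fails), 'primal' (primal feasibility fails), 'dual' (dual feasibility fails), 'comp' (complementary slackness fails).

Gradient of f: grad f(x) = Q x + c = (2, 0)
Constraint values g_i(x) = a_i^T x - b_i:
  g_1((-3, 2)) = -1
  g_2((-3, 2)) = 0
Stationarity residual: grad f(x) + sum_i lambda_i a_i = (-1, 1)
  -> stationarity FAILS
Primal feasibility (all g_i <= 0): OK
Dual feasibility (all lambda_i >= 0): OK
Complementary slackness (lambda_i * g_i(x) = 0 for all i): OK

Verdict: the first failing condition is stationarity -> stat.

stat


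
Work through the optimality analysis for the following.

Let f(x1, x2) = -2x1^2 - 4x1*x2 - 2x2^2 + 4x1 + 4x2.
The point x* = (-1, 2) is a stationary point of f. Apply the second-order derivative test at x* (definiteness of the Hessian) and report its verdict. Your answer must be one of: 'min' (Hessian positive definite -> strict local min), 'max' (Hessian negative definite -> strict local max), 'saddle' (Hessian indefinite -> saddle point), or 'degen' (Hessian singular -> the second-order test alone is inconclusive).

Compute the Hessian H = grad^2 f:
  H = [[-4, -4], [-4, -4]]
Verify stationarity: grad f(x*) = H x* + g = (0, 0).
Eigenvalues of H: -8, 0.
H has a zero eigenvalue (singular; negative semidefinite but not definite), so H is neither positive definite, negative definite, nor indefinite. The second-order test alone is inconclusive -> degen.
(Indeed, f is constant along the null direction of H through x*, so x* is not a strict local extremum.)

degen


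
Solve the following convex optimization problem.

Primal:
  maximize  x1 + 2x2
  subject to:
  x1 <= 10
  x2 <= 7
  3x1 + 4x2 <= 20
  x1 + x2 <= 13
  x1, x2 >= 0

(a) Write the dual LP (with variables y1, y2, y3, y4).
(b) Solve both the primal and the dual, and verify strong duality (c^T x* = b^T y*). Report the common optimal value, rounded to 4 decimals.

The standard primal-dual pair for 'max c^T x s.t. A x <= b, x >= 0' is:
  Dual:  min b^T y  s.t.  A^T y >= c,  y >= 0.

So the dual LP is:
  minimize  10y1 + 7y2 + 20y3 + 13y4
  subject to:
    y1 + 3y3 + y4 >= 1
    y2 + 4y3 + y4 >= 2
    y1, y2, y3, y4 >= 0

Solving the primal: x* = (0, 5).
  primal value c^T x* = 10.
Solving the dual: y* = (0, 0, 0.5, 0).
  dual value b^T y* = 10.
Strong duality: c^T x* = b^T y*. Confirmed.

10


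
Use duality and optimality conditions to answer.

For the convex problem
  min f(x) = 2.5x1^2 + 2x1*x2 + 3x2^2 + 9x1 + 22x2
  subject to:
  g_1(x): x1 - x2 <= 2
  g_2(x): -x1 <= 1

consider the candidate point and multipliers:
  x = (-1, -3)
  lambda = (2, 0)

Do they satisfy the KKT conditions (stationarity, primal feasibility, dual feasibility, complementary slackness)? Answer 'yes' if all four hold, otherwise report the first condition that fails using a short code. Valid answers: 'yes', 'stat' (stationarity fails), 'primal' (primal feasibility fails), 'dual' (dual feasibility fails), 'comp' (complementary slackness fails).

Gradient of f: grad f(x) = Q x + c = (-2, 2)
Constraint values g_i(x) = a_i^T x - b_i:
  g_1((-1, -3)) = 0
  g_2((-1, -3)) = 0
Stationarity residual: grad f(x) + sum_i lambda_i a_i = (0, 0)
  -> stationarity OK
Primal feasibility (all g_i <= 0): OK
Dual feasibility (all lambda_i >= 0): OK
Complementary slackness (lambda_i * g_i(x) = 0 for all i): OK

Verdict: yes, KKT holds.

yes


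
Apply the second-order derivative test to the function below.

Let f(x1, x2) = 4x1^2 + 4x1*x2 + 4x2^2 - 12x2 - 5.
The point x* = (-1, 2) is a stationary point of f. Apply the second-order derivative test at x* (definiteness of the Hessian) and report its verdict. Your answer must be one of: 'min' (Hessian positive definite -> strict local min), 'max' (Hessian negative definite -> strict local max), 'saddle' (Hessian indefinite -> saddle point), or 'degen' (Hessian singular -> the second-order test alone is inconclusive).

Compute the Hessian H = grad^2 f:
  H = [[8, 4], [4, 8]]
Verify stationarity: grad f(x*) = H x* + g = (0, 0).
Eigenvalues of H: 4, 12.
Both eigenvalues > 0, so H is positive definite -> x* is a strict local min.

min


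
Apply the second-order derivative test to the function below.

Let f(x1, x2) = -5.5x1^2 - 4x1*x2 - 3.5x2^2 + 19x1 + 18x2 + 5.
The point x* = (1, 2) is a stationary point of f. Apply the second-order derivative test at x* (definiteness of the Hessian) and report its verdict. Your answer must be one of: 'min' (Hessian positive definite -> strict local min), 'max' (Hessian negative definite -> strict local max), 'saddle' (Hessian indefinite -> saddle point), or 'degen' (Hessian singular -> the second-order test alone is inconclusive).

Compute the Hessian H = grad^2 f:
  H = [[-11, -4], [-4, -7]]
Verify stationarity: grad f(x*) = H x* + g = (0, 0).
Eigenvalues of H: -13.4721, -4.5279.
Both eigenvalues < 0, so H is negative definite -> x* is a strict local max.

max


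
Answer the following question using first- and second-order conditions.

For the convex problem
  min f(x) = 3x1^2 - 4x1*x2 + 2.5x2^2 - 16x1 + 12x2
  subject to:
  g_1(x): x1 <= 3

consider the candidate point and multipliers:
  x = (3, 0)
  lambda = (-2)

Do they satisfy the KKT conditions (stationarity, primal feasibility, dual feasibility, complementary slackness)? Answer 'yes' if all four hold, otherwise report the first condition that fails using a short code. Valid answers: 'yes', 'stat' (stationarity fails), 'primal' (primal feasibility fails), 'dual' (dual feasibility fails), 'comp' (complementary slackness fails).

Gradient of f: grad f(x) = Q x + c = (2, 0)
Constraint values g_i(x) = a_i^T x - b_i:
  g_1((3, 0)) = 0
Stationarity residual: grad f(x) + sum_i lambda_i a_i = (0, 0)
  -> stationarity OK
Primal feasibility (all g_i <= 0): OK
Dual feasibility (all lambda_i >= 0): FAILS
Complementary slackness (lambda_i * g_i(x) = 0 for all i): OK

Verdict: the first failing condition is dual_feasibility -> dual.

dual


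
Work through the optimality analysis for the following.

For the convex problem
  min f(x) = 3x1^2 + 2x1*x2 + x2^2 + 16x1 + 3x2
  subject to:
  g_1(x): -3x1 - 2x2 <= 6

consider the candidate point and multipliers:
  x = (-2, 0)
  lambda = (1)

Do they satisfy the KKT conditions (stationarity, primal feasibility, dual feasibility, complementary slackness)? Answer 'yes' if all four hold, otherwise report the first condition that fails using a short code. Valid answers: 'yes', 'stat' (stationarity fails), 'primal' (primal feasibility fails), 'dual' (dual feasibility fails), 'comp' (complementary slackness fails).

Gradient of f: grad f(x) = Q x + c = (4, -1)
Constraint values g_i(x) = a_i^T x - b_i:
  g_1((-2, 0)) = 0
Stationarity residual: grad f(x) + sum_i lambda_i a_i = (1, -3)
  -> stationarity FAILS
Primal feasibility (all g_i <= 0): OK
Dual feasibility (all lambda_i >= 0): OK
Complementary slackness (lambda_i * g_i(x) = 0 for all i): OK

Verdict: the first failing condition is stationarity -> stat.

stat


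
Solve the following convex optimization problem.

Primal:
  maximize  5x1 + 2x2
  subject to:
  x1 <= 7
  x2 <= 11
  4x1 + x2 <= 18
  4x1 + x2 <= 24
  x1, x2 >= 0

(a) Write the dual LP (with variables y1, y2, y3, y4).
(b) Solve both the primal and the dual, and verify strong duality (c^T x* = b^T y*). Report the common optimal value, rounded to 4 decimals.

The standard primal-dual pair for 'max c^T x s.t. A x <= b, x >= 0' is:
  Dual:  min b^T y  s.t.  A^T y >= c,  y >= 0.

So the dual LP is:
  minimize  7y1 + 11y2 + 18y3 + 24y4
  subject to:
    y1 + 4y3 + 4y4 >= 5
    y2 + y3 + y4 >= 2
    y1, y2, y3, y4 >= 0

Solving the primal: x* = (1.75, 11).
  primal value c^T x* = 30.75.
Solving the dual: y* = (0, 0.75, 1.25, 0).
  dual value b^T y* = 30.75.
Strong duality: c^T x* = b^T y*. Confirmed.

30.75


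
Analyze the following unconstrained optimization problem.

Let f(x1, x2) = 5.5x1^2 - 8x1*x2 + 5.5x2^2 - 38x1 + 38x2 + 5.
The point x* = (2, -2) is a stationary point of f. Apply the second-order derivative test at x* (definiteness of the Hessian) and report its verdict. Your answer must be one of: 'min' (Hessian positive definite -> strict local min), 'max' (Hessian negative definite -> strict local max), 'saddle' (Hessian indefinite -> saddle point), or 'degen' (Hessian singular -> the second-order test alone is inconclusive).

Compute the Hessian H = grad^2 f:
  H = [[11, -8], [-8, 11]]
Verify stationarity: grad f(x*) = H x* + g = (0, 0).
Eigenvalues of H: 3, 19.
Both eigenvalues > 0, so H is positive definite -> x* is a strict local min.

min


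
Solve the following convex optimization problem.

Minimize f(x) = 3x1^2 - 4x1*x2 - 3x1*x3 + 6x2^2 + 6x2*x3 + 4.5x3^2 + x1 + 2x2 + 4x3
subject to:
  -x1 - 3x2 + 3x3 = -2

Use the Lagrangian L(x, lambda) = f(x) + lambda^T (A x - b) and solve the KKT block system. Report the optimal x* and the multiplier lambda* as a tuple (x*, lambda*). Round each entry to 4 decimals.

Form the Lagrangian:
  L(x, lambda) = (1/2) x^T Q x + c^T x + lambda^T (A x - b)
Stationarity (grad_x L = 0): Q x + c + A^T lambda = 0.
Primal feasibility: A x = b.

This gives the KKT block system:
  [ Q   A^T ] [ x     ]   [-c ]
  [ A    0  ] [ lambda ] = [ b ]

Solving the linear system:
  x*      = (-0.4286, 0.0952, -0.7143)
  lambda* = (0.1905)
  f(x*)   = -1.3571

x* = (-0.4286, 0.0952, -0.7143), lambda* = (0.1905)


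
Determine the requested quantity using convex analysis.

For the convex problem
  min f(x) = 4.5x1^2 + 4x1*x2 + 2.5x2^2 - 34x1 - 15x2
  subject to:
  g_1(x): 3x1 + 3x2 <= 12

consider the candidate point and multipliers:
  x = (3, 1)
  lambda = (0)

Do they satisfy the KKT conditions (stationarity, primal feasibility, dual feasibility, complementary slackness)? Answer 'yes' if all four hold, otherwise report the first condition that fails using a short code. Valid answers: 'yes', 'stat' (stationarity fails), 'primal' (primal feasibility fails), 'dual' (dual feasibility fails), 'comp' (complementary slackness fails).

Gradient of f: grad f(x) = Q x + c = (-3, 2)
Constraint values g_i(x) = a_i^T x - b_i:
  g_1((3, 1)) = 0
Stationarity residual: grad f(x) + sum_i lambda_i a_i = (-3, 2)
  -> stationarity FAILS
Primal feasibility (all g_i <= 0): OK
Dual feasibility (all lambda_i >= 0): OK
Complementary slackness (lambda_i * g_i(x) = 0 for all i): OK

Verdict: the first failing condition is stationarity -> stat.

stat


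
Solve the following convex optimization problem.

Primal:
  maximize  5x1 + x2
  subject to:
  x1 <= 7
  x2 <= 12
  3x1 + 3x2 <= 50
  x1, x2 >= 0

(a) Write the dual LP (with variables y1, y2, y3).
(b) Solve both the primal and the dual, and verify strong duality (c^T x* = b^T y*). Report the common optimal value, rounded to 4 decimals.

The standard primal-dual pair for 'max c^T x s.t. A x <= b, x >= 0' is:
  Dual:  min b^T y  s.t.  A^T y >= c,  y >= 0.

So the dual LP is:
  minimize  7y1 + 12y2 + 50y3
  subject to:
    y1 + 3y3 >= 5
    y2 + 3y3 >= 1
    y1, y2, y3 >= 0

Solving the primal: x* = (7, 9.6667).
  primal value c^T x* = 44.6667.
Solving the dual: y* = (4, 0, 0.3333).
  dual value b^T y* = 44.6667.
Strong duality: c^T x* = b^T y*. Confirmed.

44.6667
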